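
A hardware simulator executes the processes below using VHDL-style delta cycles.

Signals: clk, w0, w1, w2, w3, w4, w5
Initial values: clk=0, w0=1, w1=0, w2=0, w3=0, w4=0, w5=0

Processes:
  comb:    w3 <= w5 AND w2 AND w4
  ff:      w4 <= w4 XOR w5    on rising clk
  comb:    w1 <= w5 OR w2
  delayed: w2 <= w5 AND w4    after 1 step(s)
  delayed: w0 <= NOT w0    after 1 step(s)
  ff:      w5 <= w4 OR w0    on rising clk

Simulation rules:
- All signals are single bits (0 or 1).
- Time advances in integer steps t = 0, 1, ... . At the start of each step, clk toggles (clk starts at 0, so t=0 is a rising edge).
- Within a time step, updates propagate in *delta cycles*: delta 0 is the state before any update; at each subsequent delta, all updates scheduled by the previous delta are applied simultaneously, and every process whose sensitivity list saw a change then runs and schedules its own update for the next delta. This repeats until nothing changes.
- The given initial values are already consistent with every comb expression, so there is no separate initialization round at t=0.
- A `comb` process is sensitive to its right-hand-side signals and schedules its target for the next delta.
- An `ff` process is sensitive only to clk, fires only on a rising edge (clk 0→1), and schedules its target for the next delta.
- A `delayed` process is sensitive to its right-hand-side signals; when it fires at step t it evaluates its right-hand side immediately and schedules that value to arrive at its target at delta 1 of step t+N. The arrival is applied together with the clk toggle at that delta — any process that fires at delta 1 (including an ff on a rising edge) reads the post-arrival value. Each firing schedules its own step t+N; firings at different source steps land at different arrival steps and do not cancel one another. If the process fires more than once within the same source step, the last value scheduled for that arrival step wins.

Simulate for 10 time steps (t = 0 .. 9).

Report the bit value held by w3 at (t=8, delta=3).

0

t=0 Δ0: w5=0 w1=0 w2=0 w4=0 clk=0 w0=1 w3=0
  Δ1: clk:0→1
  Δ2: w5:0→1
  Δ3: w1:0→1
  (3Δ to stable)
t=1 Δ0: w5=1 w1=1 w2=0 w4=0 clk=1 w0=1 w3=0
  Δ1: clk:1→0
  (1Δ to stable)
t=2 Δ0: w5=1 w1=1 w2=0 w4=0 clk=0 w0=1 w3=0
  Δ1: clk:0→1
  Δ2: w4:0→1
  (2Δ to stable)
t=3 Δ0: w5=1 w1=1 w2=0 w4=1 clk=1 w0=1 w3=0
  Δ1: w2:0→1, clk:1→0
  Δ2: w3:0→1
  (2Δ to stable)
t=4 Δ0: w5=1 w1=1 w2=1 w4=1 clk=0 w0=1 w3=1
  Δ1: clk:0→1
  Δ2: w4:1→0
  Δ3: w3:1→0
  (3Δ to stable)
t=5 Δ0: w5=1 w1=1 w2=1 w4=0 clk=1 w0=1 w3=0
  Δ1: w2:1→0, clk:1→0
  (1Δ to stable)
t=6 Δ0: w5=1 w1=1 w2=0 w4=0 clk=0 w0=1 w3=0
  Δ1: clk:0→1
  Δ2: w4:0→1
  (2Δ to stable)
t=7 Δ0: w5=1 w1=1 w2=0 w4=1 clk=1 w0=1 w3=0
  Δ1: w2:0→1, clk:1→0
  Δ2: w3:0→1
  (2Δ to stable)
t=8 Δ0: w5=1 w1=1 w2=1 w4=1 clk=0 w0=1 w3=1
  Δ1: clk:0→1
  Δ2: w4:1→0
  Δ3: w3:1→0
  (3Δ to stable)
t=9 Δ0: w5=1 w1=1 w2=1 w4=0 clk=1 w0=1 w3=0
  Δ1: w2:1→0, clk:1→0
  (1Δ to stable)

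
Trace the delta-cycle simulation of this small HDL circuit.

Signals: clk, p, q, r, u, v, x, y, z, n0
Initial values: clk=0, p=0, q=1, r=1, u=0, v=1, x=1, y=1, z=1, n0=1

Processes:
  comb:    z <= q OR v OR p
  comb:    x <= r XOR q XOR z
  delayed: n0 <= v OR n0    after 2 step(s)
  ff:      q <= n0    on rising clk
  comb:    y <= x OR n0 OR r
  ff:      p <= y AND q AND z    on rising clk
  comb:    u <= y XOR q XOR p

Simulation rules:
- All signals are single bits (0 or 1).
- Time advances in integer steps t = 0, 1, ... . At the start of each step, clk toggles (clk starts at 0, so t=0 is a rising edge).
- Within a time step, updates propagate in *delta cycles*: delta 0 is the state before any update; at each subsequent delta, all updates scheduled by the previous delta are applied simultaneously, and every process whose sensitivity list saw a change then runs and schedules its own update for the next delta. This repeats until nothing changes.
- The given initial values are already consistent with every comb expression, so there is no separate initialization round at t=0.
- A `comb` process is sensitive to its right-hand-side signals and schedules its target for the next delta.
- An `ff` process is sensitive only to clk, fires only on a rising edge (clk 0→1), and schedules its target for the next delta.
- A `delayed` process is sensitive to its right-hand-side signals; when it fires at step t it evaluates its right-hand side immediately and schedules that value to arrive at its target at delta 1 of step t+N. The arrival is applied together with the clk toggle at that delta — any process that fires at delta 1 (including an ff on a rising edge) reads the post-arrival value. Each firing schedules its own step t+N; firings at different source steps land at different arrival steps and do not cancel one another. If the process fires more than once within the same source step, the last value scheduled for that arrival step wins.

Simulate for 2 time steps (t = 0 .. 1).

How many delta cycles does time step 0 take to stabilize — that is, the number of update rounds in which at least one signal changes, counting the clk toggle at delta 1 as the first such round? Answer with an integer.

t=0 Δ0: u=0 q=1 r=1 x=1 z=1 clk=0 n0=1 y=1 p=0 v=1
  Δ1: clk:0→1
  Δ2: p:0→1
  Δ3: u:0→1
  (3Δ to stable)
t=1 Δ0: u=1 q=1 r=1 x=1 z=1 clk=1 n0=1 y=1 p=1 v=1
  Δ1: clk:1→0
  (1Δ to stable)

3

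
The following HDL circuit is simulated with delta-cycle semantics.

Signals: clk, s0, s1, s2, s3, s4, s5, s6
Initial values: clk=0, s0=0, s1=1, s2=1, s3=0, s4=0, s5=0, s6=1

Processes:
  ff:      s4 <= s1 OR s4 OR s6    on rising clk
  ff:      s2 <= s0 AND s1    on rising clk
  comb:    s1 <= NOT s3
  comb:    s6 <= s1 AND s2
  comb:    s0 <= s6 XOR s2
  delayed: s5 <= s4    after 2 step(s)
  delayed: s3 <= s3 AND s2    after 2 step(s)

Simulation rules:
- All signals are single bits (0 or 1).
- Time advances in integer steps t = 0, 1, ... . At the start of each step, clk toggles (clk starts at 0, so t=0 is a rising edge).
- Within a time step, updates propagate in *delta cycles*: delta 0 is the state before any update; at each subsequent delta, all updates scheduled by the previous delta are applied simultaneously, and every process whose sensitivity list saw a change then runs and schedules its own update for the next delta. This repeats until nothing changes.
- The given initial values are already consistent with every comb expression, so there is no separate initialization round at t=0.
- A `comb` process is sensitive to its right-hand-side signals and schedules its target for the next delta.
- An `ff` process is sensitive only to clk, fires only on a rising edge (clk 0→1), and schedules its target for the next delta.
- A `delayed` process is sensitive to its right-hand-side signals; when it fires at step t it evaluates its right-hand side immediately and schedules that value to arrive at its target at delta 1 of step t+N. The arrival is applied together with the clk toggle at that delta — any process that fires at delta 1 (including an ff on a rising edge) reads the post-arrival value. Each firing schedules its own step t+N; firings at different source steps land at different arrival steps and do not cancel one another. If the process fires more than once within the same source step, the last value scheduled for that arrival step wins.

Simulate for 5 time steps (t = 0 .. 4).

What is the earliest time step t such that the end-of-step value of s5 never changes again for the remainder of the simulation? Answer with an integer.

t=0 Δ0: clk=0 s5=0 s4=0 s0=0 s6=1 s2=1 s3=0 s1=1
  Δ1: clk:0→1
  Δ2: s4:0→1, s2:1→0
  Δ3: s0:0→1, s6:1→0
  Δ4: s0:1→0
  (4Δ to stable)
t=1 Δ0: clk=1 s5=0 s4=1 s0=0 s6=0 s2=0 s3=0 s1=1
  Δ1: clk:1→0
  (1Δ to stable)
t=2 Δ0: clk=0 s5=0 s4=1 s0=0 s6=0 s2=0 s3=0 s1=1
  Δ1: clk:0→1, s5:0→1
  (1Δ to stable)
t=3 Δ0: clk=1 s5=1 s4=1 s0=0 s6=0 s2=0 s3=0 s1=1
  Δ1: clk:1→0
  (1Δ to stable)
t=4 Δ0: clk=0 s5=1 s4=1 s0=0 s6=0 s2=0 s3=0 s1=1
  Δ1: clk:0→1
  (1Δ to stable)

2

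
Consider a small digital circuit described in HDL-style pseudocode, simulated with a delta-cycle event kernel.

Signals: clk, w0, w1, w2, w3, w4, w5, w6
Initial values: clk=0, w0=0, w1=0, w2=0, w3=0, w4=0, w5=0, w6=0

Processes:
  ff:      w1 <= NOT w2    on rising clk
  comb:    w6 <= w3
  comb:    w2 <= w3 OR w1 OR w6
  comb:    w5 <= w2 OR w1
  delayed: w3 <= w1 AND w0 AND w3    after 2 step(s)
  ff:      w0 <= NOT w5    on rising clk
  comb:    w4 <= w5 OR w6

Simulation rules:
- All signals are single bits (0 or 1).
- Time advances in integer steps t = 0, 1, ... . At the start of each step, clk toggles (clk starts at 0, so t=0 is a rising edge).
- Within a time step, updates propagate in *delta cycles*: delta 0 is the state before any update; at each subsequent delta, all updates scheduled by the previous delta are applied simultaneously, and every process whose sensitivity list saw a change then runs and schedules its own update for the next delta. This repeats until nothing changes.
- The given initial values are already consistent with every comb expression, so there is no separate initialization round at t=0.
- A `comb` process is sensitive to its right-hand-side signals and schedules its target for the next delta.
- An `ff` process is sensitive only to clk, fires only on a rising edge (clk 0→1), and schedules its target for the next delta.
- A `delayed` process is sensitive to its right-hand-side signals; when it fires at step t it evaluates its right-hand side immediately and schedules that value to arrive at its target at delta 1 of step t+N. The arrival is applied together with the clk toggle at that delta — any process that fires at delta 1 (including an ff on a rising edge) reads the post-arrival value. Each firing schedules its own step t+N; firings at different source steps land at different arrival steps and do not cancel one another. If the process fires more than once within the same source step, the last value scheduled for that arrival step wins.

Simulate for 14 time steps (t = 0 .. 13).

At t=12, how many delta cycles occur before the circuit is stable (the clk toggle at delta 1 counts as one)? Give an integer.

4

t=0 Δ0: w1=0 w6=0 w5=0 w0=0 clk=0 w3=0 w2=0 w4=0
  Δ1: clk:0→1
  Δ2: w1:0→1, w0:0→1
  Δ3: w5:0→1, w2:0→1
  Δ4: w4:0→1
  (4Δ to stable)
t=1 Δ0: w1=1 w6=0 w5=1 w0=1 clk=1 w3=0 w2=1 w4=1
  Δ1: clk:1→0
  (1Δ to stable)
t=2 Δ0: w1=1 w6=0 w5=1 w0=1 clk=0 w3=0 w2=1 w4=1
  Δ1: clk:0→1
  Δ2: w1:1→0, w0:1→0
  Δ3: w2:1→0
  Δ4: w5:1→0
  Δ5: w4:1→0
  (5Δ to stable)
t=3 Δ0: w1=0 w6=0 w5=0 w0=0 clk=1 w3=0 w2=0 w4=0
  Δ1: clk:1→0
  (1Δ to stable)
t=4 Δ0: w1=0 w6=0 w5=0 w0=0 clk=0 w3=0 w2=0 w4=0
  Δ1: clk:0→1
  Δ2: w1:0→1, w0:0→1
  Δ3: w5:0→1, w2:0→1
  Δ4: w4:0→1
  (4Δ to stable)
t=5 Δ0: w1=1 w6=0 w5=1 w0=1 clk=1 w3=0 w2=1 w4=1
  Δ1: clk:1→0
  (1Δ to stable)
t=6 Δ0: w1=1 w6=0 w5=1 w0=1 clk=0 w3=0 w2=1 w4=1
  Δ1: clk:0→1
  Δ2: w1:1→0, w0:1→0
  Δ3: w2:1→0
  Δ4: w5:1→0
  Δ5: w4:1→0
  (5Δ to stable)
t=7 Δ0: w1=0 w6=0 w5=0 w0=0 clk=1 w3=0 w2=0 w4=0
  Δ1: clk:1→0
  (1Δ to stable)
t=8 Δ0: w1=0 w6=0 w5=0 w0=0 clk=0 w3=0 w2=0 w4=0
  Δ1: clk:0→1
  Δ2: w1:0→1, w0:0→1
  Δ3: w5:0→1, w2:0→1
  Δ4: w4:0→1
  (4Δ to stable)
t=9 Δ0: w1=1 w6=0 w5=1 w0=1 clk=1 w3=0 w2=1 w4=1
  Δ1: clk:1→0
  (1Δ to stable)
t=10 Δ0: w1=1 w6=0 w5=1 w0=1 clk=0 w3=0 w2=1 w4=1
  Δ1: clk:0→1
  Δ2: w1:1→0, w0:1→0
  Δ3: w2:1→0
  Δ4: w5:1→0
  Δ5: w4:1→0
  (5Δ to stable)
t=11 Δ0: w1=0 w6=0 w5=0 w0=0 clk=1 w3=0 w2=0 w4=0
  Δ1: clk:1→0
  (1Δ to stable)
t=12 Δ0: w1=0 w6=0 w5=0 w0=0 clk=0 w3=0 w2=0 w4=0
  Δ1: clk:0→1
  Δ2: w1:0→1, w0:0→1
  Δ3: w5:0→1, w2:0→1
  Δ4: w4:0→1
  (4Δ to stable)
t=13 Δ0: w1=1 w6=0 w5=1 w0=1 clk=1 w3=0 w2=1 w4=1
  Δ1: clk:1→0
  (1Δ to stable)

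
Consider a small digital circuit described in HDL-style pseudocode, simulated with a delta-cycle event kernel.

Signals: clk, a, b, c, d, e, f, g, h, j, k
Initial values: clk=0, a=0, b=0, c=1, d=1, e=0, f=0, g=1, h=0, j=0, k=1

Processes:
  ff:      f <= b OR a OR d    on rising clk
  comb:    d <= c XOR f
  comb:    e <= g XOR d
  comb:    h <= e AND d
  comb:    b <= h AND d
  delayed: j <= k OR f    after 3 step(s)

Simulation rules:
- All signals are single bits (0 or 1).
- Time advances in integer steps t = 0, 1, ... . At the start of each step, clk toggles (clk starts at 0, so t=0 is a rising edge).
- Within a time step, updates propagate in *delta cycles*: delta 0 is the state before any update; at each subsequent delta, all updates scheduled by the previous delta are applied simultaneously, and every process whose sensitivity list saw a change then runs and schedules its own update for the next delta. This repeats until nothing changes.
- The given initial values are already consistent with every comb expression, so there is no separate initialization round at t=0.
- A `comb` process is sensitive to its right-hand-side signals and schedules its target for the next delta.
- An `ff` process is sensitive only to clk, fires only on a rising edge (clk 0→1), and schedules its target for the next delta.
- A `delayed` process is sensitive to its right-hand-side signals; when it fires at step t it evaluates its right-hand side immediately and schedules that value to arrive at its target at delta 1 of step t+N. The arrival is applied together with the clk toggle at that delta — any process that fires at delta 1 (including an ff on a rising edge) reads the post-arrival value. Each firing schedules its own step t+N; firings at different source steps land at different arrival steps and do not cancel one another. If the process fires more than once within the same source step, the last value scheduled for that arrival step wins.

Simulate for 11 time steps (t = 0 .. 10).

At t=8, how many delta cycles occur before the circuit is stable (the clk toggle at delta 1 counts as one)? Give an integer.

[bits: j,f,k,g,h,b,d,a,clk,e,c]
t=0: Δ0=00110010001 Δ1=00110010101 Δ2=01110010101 Δ3=01110000101 Δ4=01110000111 | 4Δ
t=1: Δ0=01110000111 Δ1=01110000011 | 1Δ
t=2: Δ0=01110000011 Δ1=01110000111 Δ2=00110000111 Δ3=00110010111 Δ4=00111010101 Δ5=00110110101 Δ6=00110010101 | 6Δ
t=3: Δ0=00110010101 Δ1=10110010001 | 1Δ
t=4: Δ0=10110010001 Δ1=10110010101 Δ2=11110010101 Δ3=11110000101 Δ4=11110000111 | 4Δ
t=5: Δ0=11110000111 Δ1=11110000011 | 1Δ
t=6: Δ0=11110000011 Δ1=11110000111 Δ2=10110000111 Δ3=10110010111 Δ4=10111010101 Δ5=10110110101 Δ6=10110010101 | 6Δ
t=7: Δ0=10110010101 Δ1=10110010001 | 1Δ
t=8: Δ0=10110010001 Δ1=10110010101 Δ2=11110010101 Δ3=11110000101 Δ4=11110000111 | 4Δ
t=9: Δ0=11110000111 Δ1=11110000011 | 1Δ
t=10: Δ0=11110000011 Δ1=11110000111 Δ2=10110000111 Δ3=10110010111 Δ4=10111010101 Δ5=10110110101 Δ6=10110010101 | 6Δ

4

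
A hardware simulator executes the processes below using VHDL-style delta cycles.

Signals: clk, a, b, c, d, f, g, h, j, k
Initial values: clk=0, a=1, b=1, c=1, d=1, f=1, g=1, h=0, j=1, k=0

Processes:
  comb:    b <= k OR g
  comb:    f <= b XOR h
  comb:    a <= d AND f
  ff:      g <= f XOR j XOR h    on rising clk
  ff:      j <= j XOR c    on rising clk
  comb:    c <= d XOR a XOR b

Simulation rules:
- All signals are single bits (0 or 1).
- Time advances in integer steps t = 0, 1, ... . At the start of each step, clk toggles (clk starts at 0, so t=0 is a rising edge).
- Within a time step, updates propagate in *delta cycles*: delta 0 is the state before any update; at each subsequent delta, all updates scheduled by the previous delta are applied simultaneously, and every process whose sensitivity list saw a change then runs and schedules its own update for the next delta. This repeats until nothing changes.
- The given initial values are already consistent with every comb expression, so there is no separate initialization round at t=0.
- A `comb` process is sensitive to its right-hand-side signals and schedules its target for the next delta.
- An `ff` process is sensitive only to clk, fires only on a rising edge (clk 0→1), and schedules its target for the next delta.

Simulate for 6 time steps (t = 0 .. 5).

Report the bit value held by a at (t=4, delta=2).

0

t=0 Δ0: j=1 k=0 d=1 h=0 clk=0 c=1 a=1 g=1 f=1 b=1
  Δ1: clk:0→1
  Δ2: j:1→0, g:1→0
  Δ3: b:1→0
  Δ4: c:1→0, f:1→0
  Δ5: a:1→0
  Δ6: c:0→1
  (6Δ to stable)
t=1 Δ0: j=0 k=0 d=1 h=0 clk=1 c=1 a=0 g=0 f=0 b=0
  Δ1: clk:1→0
  (1Δ to stable)
t=2 Δ0: j=0 k=0 d=1 h=0 clk=0 c=1 a=0 g=0 f=0 b=0
  Δ1: clk:0→1
  Δ2: j:0→1
  (2Δ to stable)
t=3 Δ0: j=1 k=0 d=1 h=0 clk=1 c=1 a=0 g=0 f=0 b=0
  Δ1: clk:1→0
  (1Δ to stable)
t=4 Δ0: j=1 k=0 d=1 h=0 clk=0 c=1 a=0 g=0 f=0 b=0
  Δ1: clk:0→1
  Δ2: j:1→0, g:0→1
  Δ3: b:0→1
  Δ4: c:1→0, f:0→1
  Δ5: a:0→1
  Δ6: c:0→1
  (6Δ to stable)
t=5 Δ0: j=0 k=0 d=1 h=0 clk=1 c=1 a=1 g=1 f=1 b=1
  Δ1: clk:1→0
  (1Δ to stable)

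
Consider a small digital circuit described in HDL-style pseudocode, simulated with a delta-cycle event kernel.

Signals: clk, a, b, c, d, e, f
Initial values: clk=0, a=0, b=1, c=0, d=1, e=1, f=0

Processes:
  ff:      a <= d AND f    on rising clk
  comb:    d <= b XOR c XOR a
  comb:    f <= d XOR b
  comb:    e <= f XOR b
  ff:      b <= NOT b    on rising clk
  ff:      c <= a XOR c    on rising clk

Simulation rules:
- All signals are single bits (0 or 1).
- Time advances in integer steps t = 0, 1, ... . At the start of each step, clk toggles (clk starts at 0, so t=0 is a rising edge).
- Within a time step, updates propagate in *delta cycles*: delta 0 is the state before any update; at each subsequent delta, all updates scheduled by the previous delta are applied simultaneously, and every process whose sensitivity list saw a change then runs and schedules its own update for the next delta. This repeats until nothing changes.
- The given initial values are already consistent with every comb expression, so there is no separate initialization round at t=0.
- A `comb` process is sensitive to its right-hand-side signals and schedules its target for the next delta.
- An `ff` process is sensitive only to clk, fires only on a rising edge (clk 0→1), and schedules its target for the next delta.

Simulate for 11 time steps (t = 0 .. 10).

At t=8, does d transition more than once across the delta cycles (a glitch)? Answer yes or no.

no

[bits: d,b,c,clk,a,f,e]
t=0: Δ0=1100001 Δ1=1101001 Δ2=1001001 Δ3=0001010 Δ4=0001001 Δ5=0001000 | 5Δ
t=1: Δ0=0001000 Δ1=0000000 | 1Δ
t=2: Δ0=0000000 Δ1=0001000 Δ2=0101000 Δ3=1101011 Δ4=1101000 Δ5=1101001 | 5Δ
t=3: Δ0=1101001 Δ1=1100001 | 1Δ
t=4: Δ0=1100001 Δ1=1101001 Δ2=1001001 Δ3=0001010 Δ4=0001001 Δ5=0001000 | 5Δ
t=5: Δ0=0001000 Δ1=0000000 | 1Δ
t=6: Δ0=0000000 Δ1=0001000 Δ2=0101000 Δ3=1101011 Δ4=1101000 Δ5=1101001 | 5Δ
t=7: Δ0=1101001 Δ1=1100001 | 1Δ
t=8: Δ0=1100001 Δ1=1101001 Δ2=1001001 Δ3=0001010 Δ4=0001001 Δ5=0001000 | 5Δ
t=9: Δ0=0001000 Δ1=0000000 | 1Δ
t=10: Δ0=0000000 Δ1=0001000 Δ2=0101000 Δ3=1101011 Δ4=1101000 Δ5=1101001 | 5Δ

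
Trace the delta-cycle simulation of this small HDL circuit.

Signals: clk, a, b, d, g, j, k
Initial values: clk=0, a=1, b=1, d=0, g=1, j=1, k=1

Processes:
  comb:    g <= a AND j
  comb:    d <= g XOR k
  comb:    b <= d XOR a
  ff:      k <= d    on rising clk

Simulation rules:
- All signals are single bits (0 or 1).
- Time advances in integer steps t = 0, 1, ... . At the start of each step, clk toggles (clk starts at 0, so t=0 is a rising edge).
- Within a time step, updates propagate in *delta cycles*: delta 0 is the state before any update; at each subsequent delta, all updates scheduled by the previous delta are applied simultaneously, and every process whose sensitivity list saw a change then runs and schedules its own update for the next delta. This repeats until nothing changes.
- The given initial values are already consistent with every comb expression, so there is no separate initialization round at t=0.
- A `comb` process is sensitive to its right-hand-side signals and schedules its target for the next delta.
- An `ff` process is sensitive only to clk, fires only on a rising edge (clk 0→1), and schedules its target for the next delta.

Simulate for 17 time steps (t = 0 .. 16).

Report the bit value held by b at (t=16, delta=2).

1

t=0 Δ0: clk=0 g=1 a=1 b=1 k=1 d=0 j=1
  Δ1: clk:0→1
  Δ2: k:1→0
  Δ3: d:0→1
  Δ4: b:1→0
  (4Δ to stable)
t=1 Δ0: clk=1 g=1 a=1 b=0 k=0 d=1 j=1
  Δ1: clk:1→0
  (1Δ to stable)
t=2 Δ0: clk=0 g=1 a=1 b=0 k=0 d=1 j=1
  Δ1: clk:0→1
  Δ2: k:0→1
  Δ3: d:1→0
  Δ4: b:0→1
  (4Δ to stable)
t=3 Δ0: clk=1 g=1 a=1 b=1 k=1 d=0 j=1
  Δ1: clk:1→0
  (1Δ to stable)
t=4 Δ0: clk=0 g=1 a=1 b=1 k=1 d=0 j=1
  Δ1: clk:0→1
  Δ2: k:1→0
  Δ3: d:0→1
  Δ4: b:1→0
  (4Δ to stable)
t=5 Δ0: clk=1 g=1 a=1 b=0 k=0 d=1 j=1
  Δ1: clk:1→0
  (1Δ to stable)
t=6 Δ0: clk=0 g=1 a=1 b=0 k=0 d=1 j=1
  Δ1: clk:0→1
  Δ2: k:0→1
  Δ3: d:1→0
  Δ4: b:0→1
  (4Δ to stable)
t=7 Δ0: clk=1 g=1 a=1 b=1 k=1 d=0 j=1
  Δ1: clk:1→0
  (1Δ to stable)
t=8 Δ0: clk=0 g=1 a=1 b=1 k=1 d=0 j=1
  Δ1: clk:0→1
  Δ2: k:1→0
  Δ3: d:0→1
  Δ4: b:1→0
  (4Δ to stable)
t=9 Δ0: clk=1 g=1 a=1 b=0 k=0 d=1 j=1
  Δ1: clk:1→0
  (1Δ to stable)
t=10 Δ0: clk=0 g=1 a=1 b=0 k=0 d=1 j=1
  Δ1: clk:0→1
  Δ2: k:0→1
  Δ3: d:1→0
  Δ4: b:0→1
  (4Δ to stable)
t=11 Δ0: clk=1 g=1 a=1 b=1 k=1 d=0 j=1
  Δ1: clk:1→0
  (1Δ to stable)
t=12 Δ0: clk=0 g=1 a=1 b=1 k=1 d=0 j=1
  Δ1: clk:0→1
  Δ2: k:1→0
  Δ3: d:0→1
  Δ4: b:1→0
  (4Δ to stable)
t=13 Δ0: clk=1 g=1 a=1 b=0 k=0 d=1 j=1
  Δ1: clk:1→0
  (1Δ to stable)
t=14 Δ0: clk=0 g=1 a=1 b=0 k=0 d=1 j=1
  Δ1: clk:0→1
  Δ2: k:0→1
  Δ3: d:1→0
  Δ4: b:0→1
  (4Δ to stable)
t=15 Δ0: clk=1 g=1 a=1 b=1 k=1 d=0 j=1
  Δ1: clk:1→0
  (1Δ to stable)
t=16 Δ0: clk=0 g=1 a=1 b=1 k=1 d=0 j=1
  Δ1: clk:0→1
  Δ2: k:1→0
  Δ3: d:0→1
  Δ4: b:1→0
  (4Δ to stable)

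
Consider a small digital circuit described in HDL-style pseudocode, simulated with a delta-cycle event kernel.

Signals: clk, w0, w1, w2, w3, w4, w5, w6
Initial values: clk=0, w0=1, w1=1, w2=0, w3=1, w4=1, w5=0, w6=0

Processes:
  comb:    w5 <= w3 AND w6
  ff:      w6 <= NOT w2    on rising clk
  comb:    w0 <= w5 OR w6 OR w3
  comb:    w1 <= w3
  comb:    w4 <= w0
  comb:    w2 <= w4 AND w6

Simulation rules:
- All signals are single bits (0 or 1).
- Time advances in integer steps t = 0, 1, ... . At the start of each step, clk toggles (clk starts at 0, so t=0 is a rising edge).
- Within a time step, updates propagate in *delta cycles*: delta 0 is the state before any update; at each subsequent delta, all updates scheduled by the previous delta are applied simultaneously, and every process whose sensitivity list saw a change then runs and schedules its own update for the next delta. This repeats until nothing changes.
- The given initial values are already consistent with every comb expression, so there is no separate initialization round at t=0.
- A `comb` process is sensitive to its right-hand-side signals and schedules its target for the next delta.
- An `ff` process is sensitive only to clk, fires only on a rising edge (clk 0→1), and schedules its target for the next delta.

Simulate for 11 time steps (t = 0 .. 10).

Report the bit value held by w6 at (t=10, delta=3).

[bits: w2,w3,clk,w0,w5,w1,w4,w6]
t=0: Δ0=01010110 Δ1=01110110 Δ2=01110111 Δ3=11111111 | 3Δ
t=1: Δ0=11111111 Δ1=11011111 | 1Δ
t=2: Δ0=11011111 Δ1=11111111 Δ2=11111110 Δ3=01110110 | 3Δ
t=3: Δ0=01110110 Δ1=01010110 | 1Δ
t=4: Δ0=01010110 Δ1=01110110 Δ2=01110111 Δ3=11111111 | 3Δ
t=5: Δ0=11111111 Δ1=11011111 | 1Δ
t=6: Δ0=11011111 Δ1=11111111 Δ2=11111110 Δ3=01110110 | 3Δ
t=7: Δ0=01110110 Δ1=01010110 | 1Δ
t=8: Δ0=01010110 Δ1=01110110 Δ2=01110111 Δ3=11111111 | 3Δ
t=9: Δ0=11111111 Δ1=11011111 | 1Δ
t=10: Δ0=11011111 Δ1=11111111 Δ2=11111110 Δ3=01110110 | 3Δ

0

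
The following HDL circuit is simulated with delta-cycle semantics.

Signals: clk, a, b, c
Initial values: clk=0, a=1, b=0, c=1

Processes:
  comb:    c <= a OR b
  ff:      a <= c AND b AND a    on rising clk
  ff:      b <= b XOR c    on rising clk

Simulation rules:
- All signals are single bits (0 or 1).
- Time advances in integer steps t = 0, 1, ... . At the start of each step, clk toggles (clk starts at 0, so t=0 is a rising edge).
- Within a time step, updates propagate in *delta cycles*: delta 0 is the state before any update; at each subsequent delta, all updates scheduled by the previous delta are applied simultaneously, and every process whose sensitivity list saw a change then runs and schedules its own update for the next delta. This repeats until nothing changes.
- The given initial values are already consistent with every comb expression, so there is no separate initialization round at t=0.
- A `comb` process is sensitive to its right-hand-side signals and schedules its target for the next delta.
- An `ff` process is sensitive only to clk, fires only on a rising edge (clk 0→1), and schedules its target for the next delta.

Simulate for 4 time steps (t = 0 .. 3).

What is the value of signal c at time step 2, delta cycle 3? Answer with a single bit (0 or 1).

[bits: b,clk,c,a]
t=0: Δ0=0011 Δ1=0111 Δ2=1110 | 2Δ
t=1: Δ0=1110 Δ1=1010 | 1Δ
t=2: Δ0=1010 Δ1=1110 Δ2=0110 Δ3=0100 | 3Δ
t=3: Δ0=0100 Δ1=0000 | 1Δ

0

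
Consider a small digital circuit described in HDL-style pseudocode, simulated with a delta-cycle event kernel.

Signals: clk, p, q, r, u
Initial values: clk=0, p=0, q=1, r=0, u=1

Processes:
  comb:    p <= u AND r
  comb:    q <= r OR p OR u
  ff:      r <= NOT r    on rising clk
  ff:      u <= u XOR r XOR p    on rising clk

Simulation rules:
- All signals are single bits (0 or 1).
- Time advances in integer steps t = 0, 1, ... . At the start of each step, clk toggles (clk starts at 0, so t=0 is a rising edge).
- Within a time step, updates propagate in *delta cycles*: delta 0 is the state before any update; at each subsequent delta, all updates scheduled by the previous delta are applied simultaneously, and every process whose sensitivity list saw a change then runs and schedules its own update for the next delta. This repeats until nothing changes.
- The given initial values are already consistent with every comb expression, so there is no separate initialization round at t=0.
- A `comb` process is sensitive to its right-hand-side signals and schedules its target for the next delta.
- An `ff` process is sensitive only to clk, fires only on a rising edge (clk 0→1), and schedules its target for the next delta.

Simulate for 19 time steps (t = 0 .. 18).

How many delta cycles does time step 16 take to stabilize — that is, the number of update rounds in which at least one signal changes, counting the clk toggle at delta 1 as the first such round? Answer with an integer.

3

t=0 Δ0: clk=0 q=1 p=0 r=0 u=1
  Δ1: clk:0→1
  Δ2: r:0→1
  Δ3: p:0→1
  (3Δ to stable)
t=1 Δ0: clk=1 q=1 p=1 r=1 u=1
  Δ1: clk:1→0
  (1Δ to stable)
t=2 Δ0: clk=0 q=1 p=1 r=1 u=1
  Δ1: clk:0→1
  Δ2: r:1→0
  Δ3: p:1→0
  (3Δ to stable)
t=3 Δ0: clk=1 q=1 p=0 r=0 u=1
  Δ1: clk:1→0
  (1Δ to stable)
t=4 Δ0: clk=0 q=1 p=0 r=0 u=1
  Δ1: clk:0→1
  Δ2: r:0→1
  Δ3: p:0→1
  (3Δ to stable)
t=5 Δ0: clk=1 q=1 p=1 r=1 u=1
  Δ1: clk:1→0
  (1Δ to stable)
t=6 Δ0: clk=0 q=1 p=1 r=1 u=1
  Δ1: clk:0→1
  Δ2: r:1→0
  Δ3: p:1→0
  (3Δ to stable)
t=7 Δ0: clk=1 q=1 p=0 r=0 u=1
  Δ1: clk:1→0
  (1Δ to stable)
t=8 Δ0: clk=0 q=1 p=0 r=0 u=1
  Δ1: clk:0→1
  Δ2: r:0→1
  Δ3: p:0→1
  (3Δ to stable)
t=9 Δ0: clk=1 q=1 p=1 r=1 u=1
  Δ1: clk:1→0
  (1Δ to stable)
t=10 Δ0: clk=0 q=1 p=1 r=1 u=1
  Δ1: clk:0→1
  Δ2: r:1→0
  Δ3: p:1→0
  (3Δ to stable)
t=11 Δ0: clk=1 q=1 p=0 r=0 u=1
  Δ1: clk:1→0
  (1Δ to stable)
t=12 Δ0: clk=0 q=1 p=0 r=0 u=1
  Δ1: clk:0→1
  Δ2: r:0→1
  Δ3: p:0→1
  (3Δ to stable)
t=13 Δ0: clk=1 q=1 p=1 r=1 u=1
  Δ1: clk:1→0
  (1Δ to stable)
t=14 Δ0: clk=0 q=1 p=1 r=1 u=1
  Δ1: clk:0→1
  Δ2: r:1→0
  Δ3: p:1→0
  (3Δ to stable)
t=15 Δ0: clk=1 q=1 p=0 r=0 u=1
  Δ1: clk:1→0
  (1Δ to stable)
t=16 Δ0: clk=0 q=1 p=0 r=0 u=1
  Δ1: clk:0→1
  Δ2: r:0→1
  Δ3: p:0→1
  (3Δ to stable)
t=17 Δ0: clk=1 q=1 p=1 r=1 u=1
  Δ1: clk:1→0
  (1Δ to stable)
t=18 Δ0: clk=0 q=1 p=1 r=1 u=1
  Δ1: clk:0→1
  Δ2: r:1→0
  Δ3: p:1→0
  (3Δ to stable)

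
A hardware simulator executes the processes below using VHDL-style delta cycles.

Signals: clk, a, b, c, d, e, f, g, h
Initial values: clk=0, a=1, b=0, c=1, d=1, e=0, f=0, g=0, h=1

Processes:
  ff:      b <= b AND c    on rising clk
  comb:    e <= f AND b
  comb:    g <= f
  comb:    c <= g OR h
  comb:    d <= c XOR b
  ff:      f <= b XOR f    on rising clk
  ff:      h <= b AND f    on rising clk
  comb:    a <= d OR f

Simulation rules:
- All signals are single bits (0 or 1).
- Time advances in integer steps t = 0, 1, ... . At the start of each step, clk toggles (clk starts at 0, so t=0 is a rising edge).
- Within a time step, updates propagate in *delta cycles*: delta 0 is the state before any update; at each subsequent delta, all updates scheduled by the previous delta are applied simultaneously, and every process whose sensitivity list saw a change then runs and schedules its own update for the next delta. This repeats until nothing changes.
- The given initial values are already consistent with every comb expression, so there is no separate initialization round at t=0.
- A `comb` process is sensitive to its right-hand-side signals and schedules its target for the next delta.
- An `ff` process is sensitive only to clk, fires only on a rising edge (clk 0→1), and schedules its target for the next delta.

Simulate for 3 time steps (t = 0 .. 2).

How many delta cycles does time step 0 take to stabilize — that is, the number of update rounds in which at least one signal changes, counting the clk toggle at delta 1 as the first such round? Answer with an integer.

5

[bits: d,h,b,e,c,a,g,clk,f]
t=0: Δ0=110011000 Δ1=110011010 Δ2=100011010 Δ3=100001010 Δ4=000001010 Δ5=000000010 | 5Δ
t=1: Δ0=000000010 Δ1=000000000 | 1Δ
t=2: Δ0=000000000 Δ1=000000010 | 1Δ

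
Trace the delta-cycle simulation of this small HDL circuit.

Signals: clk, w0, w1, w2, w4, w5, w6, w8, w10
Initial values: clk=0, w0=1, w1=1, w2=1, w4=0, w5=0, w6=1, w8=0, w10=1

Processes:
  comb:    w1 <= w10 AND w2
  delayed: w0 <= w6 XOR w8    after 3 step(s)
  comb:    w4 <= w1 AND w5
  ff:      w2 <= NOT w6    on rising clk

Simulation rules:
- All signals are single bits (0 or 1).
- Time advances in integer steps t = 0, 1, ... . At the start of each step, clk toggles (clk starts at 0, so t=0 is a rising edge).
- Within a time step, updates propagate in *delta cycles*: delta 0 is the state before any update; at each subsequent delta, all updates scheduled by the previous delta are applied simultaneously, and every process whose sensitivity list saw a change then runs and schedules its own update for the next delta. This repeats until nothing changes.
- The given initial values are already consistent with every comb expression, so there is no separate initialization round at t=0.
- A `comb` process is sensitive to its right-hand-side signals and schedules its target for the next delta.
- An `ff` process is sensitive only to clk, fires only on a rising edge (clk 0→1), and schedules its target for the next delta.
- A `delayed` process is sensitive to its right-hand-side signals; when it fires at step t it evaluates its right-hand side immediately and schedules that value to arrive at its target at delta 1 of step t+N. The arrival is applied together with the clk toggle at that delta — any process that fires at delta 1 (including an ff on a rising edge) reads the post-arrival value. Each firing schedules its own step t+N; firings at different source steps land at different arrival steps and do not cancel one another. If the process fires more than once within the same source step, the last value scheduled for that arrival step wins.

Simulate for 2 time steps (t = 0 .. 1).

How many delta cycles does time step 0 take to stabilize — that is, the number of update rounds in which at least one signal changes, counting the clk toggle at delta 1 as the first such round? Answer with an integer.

[bits: w4,w10,w5,w8,w1,w6,w2,w0,clk]
t=0: Δ0=010011110 Δ1=010011111 Δ2=010011011 Δ3=010001011 | 3Δ
t=1: Δ0=010001011 Δ1=010001010 | 1Δ

3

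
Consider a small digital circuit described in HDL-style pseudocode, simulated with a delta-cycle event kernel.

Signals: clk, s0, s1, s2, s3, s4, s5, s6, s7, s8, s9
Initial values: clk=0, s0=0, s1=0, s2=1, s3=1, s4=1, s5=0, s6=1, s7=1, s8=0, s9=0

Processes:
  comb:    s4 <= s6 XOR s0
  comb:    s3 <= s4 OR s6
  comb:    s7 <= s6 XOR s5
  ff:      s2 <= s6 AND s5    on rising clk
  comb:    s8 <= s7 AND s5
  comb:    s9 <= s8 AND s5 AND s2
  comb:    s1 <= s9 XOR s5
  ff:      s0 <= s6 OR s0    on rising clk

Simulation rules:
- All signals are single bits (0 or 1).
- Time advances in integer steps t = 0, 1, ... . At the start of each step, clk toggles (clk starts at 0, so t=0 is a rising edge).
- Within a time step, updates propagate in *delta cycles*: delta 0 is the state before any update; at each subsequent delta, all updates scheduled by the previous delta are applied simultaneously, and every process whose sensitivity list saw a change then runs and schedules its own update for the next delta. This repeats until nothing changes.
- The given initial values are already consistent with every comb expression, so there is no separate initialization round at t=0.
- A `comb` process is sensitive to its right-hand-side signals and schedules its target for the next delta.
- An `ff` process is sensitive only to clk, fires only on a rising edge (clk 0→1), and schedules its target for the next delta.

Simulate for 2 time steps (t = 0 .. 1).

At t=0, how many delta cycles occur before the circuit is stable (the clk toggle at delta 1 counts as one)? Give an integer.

t=0 Δ0: s7=1 s2=1 clk=0 s4=1 s9=0 s0=0 s6=1 s8=0 s3=1 s5=0 s1=0
  Δ1: clk:0→1
  Δ2: s2:1→0, s0:0→1
  Δ3: s4:1→0
  (3Δ to stable)
t=1 Δ0: s7=1 s2=0 clk=1 s4=0 s9=0 s0=1 s6=1 s8=0 s3=1 s5=0 s1=0
  Δ1: clk:1→0
  (1Δ to stable)

3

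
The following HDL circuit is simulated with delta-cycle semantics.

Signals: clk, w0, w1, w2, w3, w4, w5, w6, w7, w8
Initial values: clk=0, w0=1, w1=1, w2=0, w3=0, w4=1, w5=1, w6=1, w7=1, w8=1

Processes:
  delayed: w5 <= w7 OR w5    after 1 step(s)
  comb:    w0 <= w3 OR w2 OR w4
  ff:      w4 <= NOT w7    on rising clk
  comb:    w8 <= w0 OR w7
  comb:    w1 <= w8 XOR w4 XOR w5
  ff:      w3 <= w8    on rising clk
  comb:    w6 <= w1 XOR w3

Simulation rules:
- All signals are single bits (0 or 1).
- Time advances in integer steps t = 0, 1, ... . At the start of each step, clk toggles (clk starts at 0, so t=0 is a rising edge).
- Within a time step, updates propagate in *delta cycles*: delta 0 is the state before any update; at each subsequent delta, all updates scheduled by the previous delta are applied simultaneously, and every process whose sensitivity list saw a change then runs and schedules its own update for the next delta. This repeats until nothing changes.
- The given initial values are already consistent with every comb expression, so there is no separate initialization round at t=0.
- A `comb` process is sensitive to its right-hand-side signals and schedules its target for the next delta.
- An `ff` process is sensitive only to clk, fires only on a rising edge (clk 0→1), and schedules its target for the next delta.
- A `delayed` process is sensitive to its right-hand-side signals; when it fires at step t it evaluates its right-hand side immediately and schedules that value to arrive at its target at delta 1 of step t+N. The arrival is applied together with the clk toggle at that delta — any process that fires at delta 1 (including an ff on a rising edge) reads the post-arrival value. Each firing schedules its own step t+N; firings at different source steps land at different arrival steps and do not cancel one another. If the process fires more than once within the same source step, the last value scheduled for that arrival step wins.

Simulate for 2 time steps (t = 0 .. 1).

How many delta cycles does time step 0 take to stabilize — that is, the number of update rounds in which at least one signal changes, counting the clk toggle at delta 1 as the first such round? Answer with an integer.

[bits: clk,w0,w6,w2,w8,w1,w7,w3,w4,w5]
t=0: Δ0=0110111011 Δ1=1110111011 Δ2=1110111101 Δ3=1100101101 Δ4=1110101101 | 4Δ
t=1: Δ0=1110101101 Δ1=0110101101 | 1Δ

4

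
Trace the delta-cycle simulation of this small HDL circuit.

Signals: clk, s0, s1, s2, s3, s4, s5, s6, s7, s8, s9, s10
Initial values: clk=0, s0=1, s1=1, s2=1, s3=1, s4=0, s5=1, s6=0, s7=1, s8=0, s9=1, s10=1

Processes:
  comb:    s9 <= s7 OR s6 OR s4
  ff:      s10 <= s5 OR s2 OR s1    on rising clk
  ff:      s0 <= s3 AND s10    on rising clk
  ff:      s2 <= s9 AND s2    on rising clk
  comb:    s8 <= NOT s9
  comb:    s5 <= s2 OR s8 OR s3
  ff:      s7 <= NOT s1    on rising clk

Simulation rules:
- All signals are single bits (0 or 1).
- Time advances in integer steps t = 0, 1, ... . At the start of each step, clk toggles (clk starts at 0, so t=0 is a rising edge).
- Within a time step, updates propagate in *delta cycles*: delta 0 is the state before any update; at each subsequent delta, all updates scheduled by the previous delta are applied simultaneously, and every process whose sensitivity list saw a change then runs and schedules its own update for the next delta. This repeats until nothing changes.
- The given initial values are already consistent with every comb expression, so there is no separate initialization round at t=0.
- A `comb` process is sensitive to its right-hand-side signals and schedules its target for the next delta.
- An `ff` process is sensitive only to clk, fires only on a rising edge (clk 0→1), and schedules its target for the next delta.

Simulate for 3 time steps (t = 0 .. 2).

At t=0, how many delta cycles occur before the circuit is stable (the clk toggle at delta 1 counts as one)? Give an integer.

4

[bits: s3,clk,s4,s0,s2,s10,s7,s5,s8,s9,s1,s6]
t=0: Δ0=100111110110 Δ1=110111110110 Δ2=110111010110 Δ3=110111010010 Δ4=110111011010 | 4Δ
t=1: Δ0=110111011010 Δ1=100111011010 | 1Δ
t=2: Δ0=100111011010 Δ1=110111011010 Δ2=110101011010 | 2Δ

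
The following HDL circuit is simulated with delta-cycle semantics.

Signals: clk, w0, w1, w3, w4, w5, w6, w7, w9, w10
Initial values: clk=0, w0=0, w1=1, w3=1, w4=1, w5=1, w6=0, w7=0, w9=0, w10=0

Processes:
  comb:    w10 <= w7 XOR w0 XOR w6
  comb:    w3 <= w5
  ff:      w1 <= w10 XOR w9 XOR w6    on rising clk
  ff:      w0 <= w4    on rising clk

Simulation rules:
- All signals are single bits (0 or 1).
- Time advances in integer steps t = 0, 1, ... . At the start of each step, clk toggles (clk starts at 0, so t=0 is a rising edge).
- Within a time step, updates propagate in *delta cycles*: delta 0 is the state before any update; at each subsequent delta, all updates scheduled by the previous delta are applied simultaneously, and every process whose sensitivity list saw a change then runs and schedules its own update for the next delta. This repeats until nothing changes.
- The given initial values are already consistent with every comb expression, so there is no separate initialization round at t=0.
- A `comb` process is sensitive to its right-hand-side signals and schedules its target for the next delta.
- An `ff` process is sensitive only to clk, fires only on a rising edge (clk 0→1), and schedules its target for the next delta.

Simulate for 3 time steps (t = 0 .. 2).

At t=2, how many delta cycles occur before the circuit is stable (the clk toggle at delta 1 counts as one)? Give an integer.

[bits: w9,w5,w6,w3,w0,clk,w1,w10,w7,w4]
t=0: Δ0=0101001001 Δ1=0101011001 Δ2=0101110001 Δ3=0101110101 | 3Δ
t=1: Δ0=0101110101 Δ1=0101100101 | 1Δ
t=2: Δ0=0101100101 Δ1=0101110101 Δ2=0101111101 | 2Δ

2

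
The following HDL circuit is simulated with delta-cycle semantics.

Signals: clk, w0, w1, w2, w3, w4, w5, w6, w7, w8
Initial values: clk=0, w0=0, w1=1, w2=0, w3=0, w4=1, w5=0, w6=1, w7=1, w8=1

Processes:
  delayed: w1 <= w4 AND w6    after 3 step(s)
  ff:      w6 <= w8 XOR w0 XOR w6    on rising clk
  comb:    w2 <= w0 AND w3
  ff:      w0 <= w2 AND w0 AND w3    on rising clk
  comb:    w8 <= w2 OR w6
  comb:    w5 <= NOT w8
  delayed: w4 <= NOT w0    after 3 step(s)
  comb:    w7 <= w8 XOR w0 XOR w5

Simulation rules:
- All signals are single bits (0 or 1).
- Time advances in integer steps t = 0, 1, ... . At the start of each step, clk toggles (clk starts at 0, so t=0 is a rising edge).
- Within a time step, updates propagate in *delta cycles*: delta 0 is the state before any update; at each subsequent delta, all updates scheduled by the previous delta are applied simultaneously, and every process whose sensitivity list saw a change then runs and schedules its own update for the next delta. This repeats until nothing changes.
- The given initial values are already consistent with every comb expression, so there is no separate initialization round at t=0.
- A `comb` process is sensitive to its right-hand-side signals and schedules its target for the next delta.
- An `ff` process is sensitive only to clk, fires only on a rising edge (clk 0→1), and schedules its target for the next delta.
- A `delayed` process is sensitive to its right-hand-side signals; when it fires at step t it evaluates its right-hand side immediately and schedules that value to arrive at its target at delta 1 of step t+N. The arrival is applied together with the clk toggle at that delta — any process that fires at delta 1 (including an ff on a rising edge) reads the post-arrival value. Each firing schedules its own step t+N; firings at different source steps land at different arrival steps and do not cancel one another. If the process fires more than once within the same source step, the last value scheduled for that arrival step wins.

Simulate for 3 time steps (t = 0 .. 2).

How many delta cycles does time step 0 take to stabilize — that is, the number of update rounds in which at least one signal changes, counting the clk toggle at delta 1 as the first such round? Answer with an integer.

t=0 Δ0: w3=0 w2=0 w0=0 w7=1 w1=1 w6=1 clk=0 w5=0 w4=1 w8=1
  Δ1: clk:0→1
  Δ2: w6:1→0
  Δ3: w8:1→0
  Δ4: w7:1→0, w5:0→1
  Δ5: w7:0→1
  (5Δ to stable)
t=1 Δ0: w3=0 w2=0 w0=0 w7=1 w1=1 w6=0 clk=1 w5=1 w4=1 w8=0
  Δ1: clk:1→0
  (1Δ to stable)
t=2 Δ0: w3=0 w2=0 w0=0 w7=1 w1=1 w6=0 clk=0 w5=1 w4=1 w8=0
  Δ1: clk:0→1
  (1Δ to stable)

5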